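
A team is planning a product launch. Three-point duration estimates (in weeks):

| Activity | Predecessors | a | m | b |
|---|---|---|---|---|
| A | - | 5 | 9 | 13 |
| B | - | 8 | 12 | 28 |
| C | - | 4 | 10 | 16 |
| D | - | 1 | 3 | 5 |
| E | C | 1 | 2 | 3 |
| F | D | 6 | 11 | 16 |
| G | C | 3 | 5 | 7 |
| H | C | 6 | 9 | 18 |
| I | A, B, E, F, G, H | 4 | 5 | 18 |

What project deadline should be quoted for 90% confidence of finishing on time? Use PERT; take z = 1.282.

31.7 weeks

te_A = (5 + 4·9 + 13)/6 = 54/6 = 9; σ²_A = ((13−5)/6)² = 1.778
te_B = (8 + 4·12 + 28)/6 = 84/6 = 14; σ²_B = ((28−8)/6)² = 11.111
te_C = (4 + 4·10 + 16)/6 = 60/6 = 10; σ²_C = ((16−4)/6)² = 4.000
te_D = (1 + 4·3 + 5)/6 = 18/6 = 3; σ²_D = ((5−1)/6)² = 0.444
te_E = (1 + 4·2 + 3)/6 = 12/6 = 2; σ²_E = ((3−1)/6)² = 0.111
te_F = (6 + 4·11 + 16)/6 = 66/6 = 11; σ²_F = ((16−6)/6)² = 2.778
te_G = (3 + 4·5 + 7)/6 = 30/6 = 5; σ²_G = ((7−3)/6)² = 0.444
te_H = (6 + 4·9 + 18)/6 = 60/6 = 10; σ²_H = ((18−6)/6)² = 4.000
te_I = (4 + 4·5 + 18)/6 = 42/6 = 7; σ²_I = ((18−4)/6)² = 5.444

Forward pass:
ES_A = 0; EF_A = 9
ES_B = 0; EF_B = 14
ES_C = 0; EF_C = 10
ES_D = 0; EF_D = 3
ES_E = 10; EF_E = 10+2 = 12
ES_F = 3; EF_F = 3+11 = 14
ES_G = 10; EF_G = 10+5 = 15
ES_H = 10; EF_H = 10+10 = 20
ES_I = max(EF_A=9, EF_B=14, EF_E=12, EF_F=14, EF_G=15, EF_H=20) = 20; EF_I = 20+7 = 27
Expected project duration μ = 27 weeks. Critical path: C → H → I.

Variance along critical path = 4.000 + 4.000 + 5.444 = 13.444; σ = 3.667 weeks.
D = μ + z·σ = 27 + 1.282·3.667 = 31.7 weeks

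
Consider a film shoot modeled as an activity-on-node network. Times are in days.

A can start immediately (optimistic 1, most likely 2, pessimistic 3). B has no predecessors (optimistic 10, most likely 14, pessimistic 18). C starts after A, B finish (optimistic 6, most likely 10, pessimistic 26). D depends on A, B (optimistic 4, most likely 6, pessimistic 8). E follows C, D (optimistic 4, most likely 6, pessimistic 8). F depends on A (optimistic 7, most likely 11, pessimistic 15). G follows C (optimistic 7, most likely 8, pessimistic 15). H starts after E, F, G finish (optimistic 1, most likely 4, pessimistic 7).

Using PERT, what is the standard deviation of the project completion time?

3.96 days

te_A = (1 + 4·2 + 3)/6 = 12/6 = 2; σ²_A = ((3−1)/6)² = 0.111
te_B = (10 + 4·14 + 18)/6 = 84/6 = 14; σ²_B = ((18−10)/6)² = 1.778
te_C = (6 + 4·10 + 26)/6 = 72/6 = 12; σ²_C = ((26−6)/6)² = 11.111
te_D = (4 + 4·6 + 8)/6 = 36/6 = 6; σ²_D = ((8−4)/6)² = 0.444
te_E = (4 + 4·6 + 8)/6 = 36/6 = 6; σ²_E = ((8−4)/6)² = 0.444
te_F = (7 + 4·11 + 15)/6 = 66/6 = 11; σ²_F = ((15−7)/6)² = 1.778
te_G = (7 + 4·8 + 15)/6 = 54/6 = 9; σ²_G = ((15−7)/6)² = 1.778
te_H = (1 + 4·4 + 7)/6 = 24/6 = 4; σ²_H = ((7−1)/6)² = 1.000

Forward pass:
ES_A = 0; EF_A = 2
ES_B = 0; EF_B = 14
ES_C = max(EF_A=2, EF_B=14) = 14; EF_C = 14+12 = 26
ES_D = max(EF_A=2, EF_B=14) = 14; EF_D = 14+6 = 20
ES_E = max(EF_C=26, EF_D=20) = 26; EF_E = 26+6 = 32
ES_F = 2; EF_F = 2+11 = 13
ES_G = 26; EF_G = 26+9 = 35
ES_H = max(EF_E=32, EF_F=13, EF_G=35) = 35; EF_H = 35+4 = 39
Expected project duration μ = 39 days. Critical path: B → C → G → H.

Variance along critical path = 1.778 + 11.111 + 1.778 + 1.000 = 15.667
σ = √15.667 = 3.958 days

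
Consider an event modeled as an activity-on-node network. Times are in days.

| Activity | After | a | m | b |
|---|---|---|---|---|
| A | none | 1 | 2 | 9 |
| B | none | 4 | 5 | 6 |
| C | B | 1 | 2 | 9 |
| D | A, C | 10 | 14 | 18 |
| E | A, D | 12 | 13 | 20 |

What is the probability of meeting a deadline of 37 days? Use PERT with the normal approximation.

te_A = (1 + 4·2 + 9)/6 = 18/6 = 3; σ²_A = ((9−1)/6)² = 1.778
te_B = (4 + 4·5 + 6)/6 = 30/6 = 5; σ²_B = ((6−4)/6)² = 0.111
te_C = (1 + 4·2 + 9)/6 = 18/6 = 3; σ²_C = ((9−1)/6)² = 1.778
te_D = (10 + 4·14 + 18)/6 = 84/6 = 14; σ²_D = ((18−10)/6)² = 1.778
te_E = (12 + 4·13 + 20)/6 = 84/6 = 14; σ²_E = ((20−12)/6)² = 1.778

Forward pass:
ES_A = 0; EF_A = 3
ES_B = 0; EF_B = 5
ES_C = 5; EF_C = 5+3 = 8
ES_D = max(EF_A=3, EF_C=8) = 8; EF_D = 8+14 = 22
ES_E = max(EF_A=3, EF_D=22) = 22; EF_E = 22+14 = 36
Expected project duration μ = 36 days. Critical path: B → C → D → E.

Variance along critical path = 0.111 + 1.778 + 1.778 + 1.778 = 5.444; σ = √5.444 = 2.333 days.
Z = (37 − 36) / 2.333 = 0.429
P(T ≤ 37) = Φ(0.429) ≈ 0.666

0.666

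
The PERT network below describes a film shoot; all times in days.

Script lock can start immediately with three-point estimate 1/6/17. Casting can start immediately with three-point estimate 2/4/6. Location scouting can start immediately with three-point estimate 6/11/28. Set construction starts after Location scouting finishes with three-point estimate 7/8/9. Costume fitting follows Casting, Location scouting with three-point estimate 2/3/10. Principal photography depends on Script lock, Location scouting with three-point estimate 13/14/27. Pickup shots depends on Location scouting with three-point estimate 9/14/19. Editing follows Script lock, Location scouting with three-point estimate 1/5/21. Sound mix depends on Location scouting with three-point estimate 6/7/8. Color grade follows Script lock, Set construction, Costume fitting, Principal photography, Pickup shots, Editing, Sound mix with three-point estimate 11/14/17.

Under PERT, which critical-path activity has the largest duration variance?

Location scouting

te_Script lock = (1 + 4·6 + 17)/6 = 42/6 = 7; σ²_Script lock = ((17−1)/6)² = 7.111
te_Casting = (2 + 4·4 + 6)/6 = 24/6 = 4; σ²_Casting = ((6−2)/6)² = 0.444
te_Location scouting = (6 + 4·11 + 28)/6 = 78/6 = 13; σ²_Location scouting = ((28−6)/6)² = 13.444
te_Set construction = (7 + 4·8 + 9)/6 = 48/6 = 8; σ²_Set construction = ((9−7)/6)² = 0.111
te_Costume fitting = (2 + 4·3 + 10)/6 = 24/6 = 4; σ²_Costume fitting = ((10−2)/6)² = 1.778
te_Principal photography = (13 + 4·14 + 27)/6 = 96/6 = 16; σ²_Principal photography = ((27−13)/6)² = 5.444
te_Pickup shots = (9 + 4·14 + 19)/6 = 84/6 = 14; σ²_Pickup shots = ((19−9)/6)² = 2.778
te_Editing = (1 + 4·5 + 21)/6 = 42/6 = 7; σ²_Editing = ((21−1)/6)² = 11.111
te_Sound mix = (6 + 4·7 + 8)/6 = 42/6 = 7; σ²_Sound mix = ((8−6)/6)² = 0.111
te_Color grade = (11 + 4·14 + 17)/6 = 84/6 = 14; σ²_Color grade = ((17−11)/6)² = 1.000

Forward pass:
ES_Script lock = 0; EF_Script lock = 7
ES_Casting = 0; EF_Casting = 4
ES_Location scouting = 0; EF_Location scouting = 13
ES_Set construction = 13; EF_Set construction = 13+8 = 21
ES_Costume fitting = max(EF_Casting=4, EF_Location scouting=13) = 13; EF_Costume fitting = 13+4 = 17
ES_Principal photography = max(EF_Script lock=7, EF_Location scouting=13) = 13; EF_Principal photography = 13+16 = 29
ES_Pickup shots = 13; EF_Pickup shots = 13+14 = 27
ES_Editing = max(EF_Script lock=7, EF_Location scouting=13) = 13; EF_Editing = 13+7 = 20
ES_Sound mix = 13; EF_Sound mix = 13+7 = 20
ES_Color grade = max(EF_Script lock=7, EF_Set construction=21, EF_Costume fitting=17, EF_Principal photography=29, EF_Pickup shots=27, EF_Editing=20, EF_Sound mix=20) = 29; EF_Color grade = 29+14 = 43
Expected project duration μ = 43 days. Critical path: Location scouting → Principal photography → Color grade.

Variances on critical path: σ²_Location scouting=13.444, σ²_Principal photography=5.444, σ²_Color grade=1.000.
Largest is σ²_Location scouting = 13.444.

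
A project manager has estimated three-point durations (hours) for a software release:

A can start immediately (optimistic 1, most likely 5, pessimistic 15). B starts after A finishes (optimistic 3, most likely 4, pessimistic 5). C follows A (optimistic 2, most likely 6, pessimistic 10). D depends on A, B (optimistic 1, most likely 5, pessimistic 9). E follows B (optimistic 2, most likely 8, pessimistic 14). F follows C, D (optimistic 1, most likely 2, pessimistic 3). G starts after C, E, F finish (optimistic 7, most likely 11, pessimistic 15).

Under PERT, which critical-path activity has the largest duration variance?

A

te_A = (1 + 4·5 + 15)/6 = 36/6 = 6; σ²_A = ((15−1)/6)² = 5.444
te_B = (3 + 4·4 + 5)/6 = 24/6 = 4; σ²_B = ((5−3)/6)² = 0.111
te_C = (2 + 4·6 + 10)/6 = 36/6 = 6; σ²_C = ((10−2)/6)² = 1.778
te_D = (1 + 4·5 + 9)/6 = 30/6 = 5; σ²_D = ((9−1)/6)² = 1.778
te_E = (2 + 4·8 + 14)/6 = 48/6 = 8; σ²_E = ((14−2)/6)² = 4.000
te_F = (1 + 4·2 + 3)/6 = 12/6 = 2; σ²_F = ((3−1)/6)² = 0.111
te_G = (7 + 4·11 + 15)/6 = 66/6 = 11; σ²_G = ((15−7)/6)² = 1.778

Forward pass:
ES_A = 0; EF_A = 6
ES_B = 6; EF_B = 6+4 = 10
ES_C = 6; EF_C = 6+6 = 12
ES_D = max(EF_A=6, EF_B=10) = 10; EF_D = 10+5 = 15
ES_E = 10; EF_E = 10+8 = 18
ES_F = max(EF_C=12, EF_D=15) = 15; EF_F = 15+2 = 17
ES_G = max(EF_C=12, EF_E=18, EF_F=17) = 18; EF_G = 18+11 = 29
Expected project duration μ = 29 hours. Critical path: A → B → E → G.

Variances on critical path: σ²_A=5.444, σ²_B=0.111, σ²_E=4.000, σ²_G=1.778.
Largest is σ²_A = 5.444.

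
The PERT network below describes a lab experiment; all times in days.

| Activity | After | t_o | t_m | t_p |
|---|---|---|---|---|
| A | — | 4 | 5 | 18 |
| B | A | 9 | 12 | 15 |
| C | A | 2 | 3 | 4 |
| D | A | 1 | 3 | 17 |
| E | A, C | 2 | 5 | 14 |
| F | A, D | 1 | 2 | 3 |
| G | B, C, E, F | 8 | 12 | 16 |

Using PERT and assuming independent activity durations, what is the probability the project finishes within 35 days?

0.918

te_A = (4 + 4·5 + 18)/6 = 42/6 = 7; σ²_A = ((18−4)/6)² = 5.444
te_B = (9 + 4·12 + 15)/6 = 72/6 = 12; σ²_B = ((15−9)/6)² = 1.000
te_C = (2 + 4·3 + 4)/6 = 18/6 = 3; σ²_C = ((4−2)/6)² = 0.111
te_D = (1 + 4·3 + 17)/6 = 30/6 = 5; σ²_D = ((17−1)/6)² = 7.111
te_E = (2 + 4·5 + 14)/6 = 36/6 = 6; σ²_E = ((14−2)/6)² = 4.000
te_F = (1 + 4·2 + 3)/6 = 12/6 = 2; σ²_F = ((3−1)/6)² = 0.111
te_G = (8 + 4·12 + 16)/6 = 72/6 = 12; σ²_G = ((16−8)/6)² = 1.778

Forward pass:
ES_A = 0; EF_A = 7
ES_B = 7; EF_B = 7+12 = 19
ES_C = 7; EF_C = 7+3 = 10
ES_D = 7; EF_D = 7+5 = 12
ES_E = max(EF_A=7, EF_C=10) = 10; EF_E = 10+6 = 16
ES_F = max(EF_A=7, EF_D=12) = 12; EF_F = 12+2 = 14
ES_G = max(EF_B=19, EF_C=10, EF_E=16, EF_F=14) = 19; EF_G = 19+12 = 31
Expected project duration μ = 31 days. Critical path: A → B → G.

Variance along critical path = 5.444 + 1.000 + 1.778 = 8.222; σ = √8.222 = 2.867 days.
Z = (35 − 31) / 2.867 = 1.395
P(T ≤ 35) = Φ(1.395) ≈ 0.918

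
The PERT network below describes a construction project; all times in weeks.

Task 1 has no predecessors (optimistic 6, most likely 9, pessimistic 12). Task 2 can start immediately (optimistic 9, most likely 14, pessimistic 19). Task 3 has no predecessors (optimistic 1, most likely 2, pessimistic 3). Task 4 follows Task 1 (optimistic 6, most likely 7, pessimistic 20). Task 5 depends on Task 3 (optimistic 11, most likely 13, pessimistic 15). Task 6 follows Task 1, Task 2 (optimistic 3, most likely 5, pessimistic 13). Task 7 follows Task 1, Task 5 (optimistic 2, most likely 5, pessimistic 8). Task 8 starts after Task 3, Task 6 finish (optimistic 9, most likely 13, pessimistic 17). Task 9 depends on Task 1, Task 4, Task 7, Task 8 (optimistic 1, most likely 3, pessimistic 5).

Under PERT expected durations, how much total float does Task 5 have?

te_Task 1 = (6 + 4·9 + 12)/6 = 54/6 = 9
te_Task 2 = (9 + 4·14 + 19)/6 = 84/6 = 14
te_Task 3 = (1 + 4·2 + 3)/6 = 12/6 = 2
te_Task 4 = (6 + 4·7 + 20)/6 = 54/6 = 9
te_Task 5 = (11 + 4·13 + 15)/6 = 78/6 = 13
te_Task 6 = (3 + 4·5 + 13)/6 = 36/6 = 6
te_Task 7 = (2 + 4·5 + 8)/6 = 30/6 = 5
te_Task 8 = (9 + 4·13 + 17)/6 = 78/6 = 13
te_Task 9 = (1 + 4·3 + 5)/6 = 18/6 = 3

Forward pass:
ES_Task 1 = 0; EF_Task 1 = 9
ES_Task 2 = 0; EF_Task 2 = 14
ES_Task 3 = 0; EF_Task 3 = 2
ES_Task 4 = 9; EF_Task 4 = 9+9 = 18
ES_Task 5 = 2; EF_Task 5 = 2+13 = 15
ES_Task 6 = max(EF_Task 1=9, EF_Task 2=14) = 14; EF_Task 6 = 14+6 = 20
ES_Task 7 = max(EF_Task 1=9, EF_Task 5=15) = 15; EF_Task 7 = 15+5 = 20
ES_Task 8 = max(EF_Task 3=2, EF_Task 6=20) = 20; EF_Task 8 = 20+13 = 33
ES_Task 9 = max(EF_Task 1=9, EF_Task 4=18, EF_Task 7=20, EF_Task 8=33) = 33; EF_Task 9 = 33+3 = 36
Expected project duration μ = 36 weeks. Critical path: Task 2 → Task 6 → Task 8 → Task 9.

Backward pass:
LF_Task 9 = 36; LS_Task 9 = 36−3 = 33
LF_Task 8 = LS_Task 9 = 33; LS_Task 8 = 33−13 = 20
LF_Task 7 = LS_Task 9 = 33; LS_Task 7 = 33−5 = 28
LF_Task 6 = LS_Task 8 = 20; LS_Task 6 = 20−6 = 14
LF_Task 5 = LS_Task 7 = 28; LS_Task 5 = 28−13 = 15
LF_Task 4 = LS_Task 9 = 33; LS_Task 4 = 33−9 = 24
LF_Task 3 = min(LS_Task 5=15, LS_Task 8=20) = 15; LS_Task 3 = 15−2 = 13
LF_Task 2 = LS_Task 6 = 14; LS_Task 2 = 14−14 = 0
LF_Task 1 = min(LS_Task 4=24, LS_Task 6=14, LS_Task 7=28, LS_Task 9=33) = 14; LS_Task 1 = 14−9 = 5
Slack_Task 5 = LS_Task 5 − ES_Task 5 = 15 − 2 = 13

13 weeks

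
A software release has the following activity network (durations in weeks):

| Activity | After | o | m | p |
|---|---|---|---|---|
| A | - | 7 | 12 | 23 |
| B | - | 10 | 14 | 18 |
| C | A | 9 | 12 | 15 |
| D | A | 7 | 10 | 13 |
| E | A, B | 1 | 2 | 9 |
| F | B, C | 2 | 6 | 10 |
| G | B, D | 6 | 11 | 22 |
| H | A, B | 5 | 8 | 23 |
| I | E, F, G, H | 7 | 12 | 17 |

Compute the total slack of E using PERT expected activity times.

18 weeks

te_A = (7 + 4·12 + 23)/6 = 78/6 = 13
te_B = (10 + 4·14 + 18)/6 = 84/6 = 14
te_C = (9 + 4·12 + 15)/6 = 72/6 = 12
te_D = (7 + 4·10 + 13)/6 = 60/6 = 10
te_E = (1 + 4·2 + 9)/6 = 18/6 = 3
te_F = (2 + 4·6 + 10)/6 = 36/6 = 6
te_G = (6 + 4·11 + 22)/6 = 72/6 = 12
te_H = (5 + 4·8 + 23)/6 = 60/6 = 10
te_I = (7 + 4·12 + 17)/6 = 72/6 = 12

Forward pass:
ES_A = 0; EF_A = 13
ES_B = 0; EF_B = 14
ES_C = 13; EF_C = 13+12 = 25
ES_D = 13; EF_D = 13+10 = 23
ES_E = max(EF_A=13, EF_B=14) = 14; EF_E = 14+3 = 17
ES_F = max(EF_B=14, EF_C=25) = 25; EF_F = 25+6 = 31
ES_G = max(EF_B=14, EF_D=23) = 23; EF_G = 23+12 = 35
ES_H = max(EF_A=13, EF_B=14) = 14; EF_H = 14+10 = 24
ES_I = max(EF_E=17, EF_F=31, EF_G=35, EF_H=24) = 35; EF_I = 35+12 = 47
Expected project duration μ = 47 weeks. Critical path: A → D → G → I.

Backward pass:
LF_I = 47; LS_I = 47−12 = 35
LF_H = LS_I = 35; LS_H = 35−10 = 25
LF_G = LS_I = 35; LS_G = 35−12 = 23
LF_F = LS_I = 35; LS_F = 35−6 = 29
LF_E = LS_I = 35; LS_E = 35−3 = 32
LF_D = LS_G = 23; LS_D = 23−10 = 13
LF_C = LS_F = 29; LS_C = 29−12 = 17
LF_B = min(LS_E=32, LS_F=29, LS_G=23, LS_H=25) = 23; LS_B = 23−14 = 9
LF_A = min(LS_C=17, LS_D=13, LS_E=32, LS_H=25) = 13; LS_A = 13−13 = 0
Slack_E = LS_E − ES_E = 32 − 14 = 18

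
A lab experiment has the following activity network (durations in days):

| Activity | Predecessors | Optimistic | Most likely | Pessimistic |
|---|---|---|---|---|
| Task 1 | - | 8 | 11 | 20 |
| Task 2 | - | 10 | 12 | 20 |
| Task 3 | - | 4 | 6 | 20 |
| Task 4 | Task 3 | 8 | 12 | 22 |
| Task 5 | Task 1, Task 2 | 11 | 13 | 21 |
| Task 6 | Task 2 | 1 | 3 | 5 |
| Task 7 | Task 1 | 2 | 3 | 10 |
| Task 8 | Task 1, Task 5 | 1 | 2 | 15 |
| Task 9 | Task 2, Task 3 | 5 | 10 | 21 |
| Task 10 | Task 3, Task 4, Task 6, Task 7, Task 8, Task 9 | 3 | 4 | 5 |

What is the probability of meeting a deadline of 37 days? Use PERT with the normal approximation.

0.726

te_Task 1 = (8 + 4·11 + 20)/6 = 72/6 = 12; σ²_Task 1 = ((20−8)/6)² = 4.000
te_Task 2 = (10 + 4·12 + 20)/6 = 78/6 = 13; σ²_Task 2 = ((20−10)/6)² = 2.778
te_Task 3 = (4 + 4·6 + 20)/6 = 48/6 = 8; σ²_Task 3 = ((20−4)/6)² = 7.111
te_Task 4 = (8 + 4·12 + 22)/6 = 78/6 = 13; σ²_Task 4 = ((22−8)/6)² = 5.444
te_Task 5 = (11 + 4·13 + 21)/6 = 84/6 = 14; σ²_Task 5 = ((21−11)/6)² = 2.778
te_Task 6 = (1 + 4·3 + 5)/6 = 18/6 = 3; σ²_Task 6 = ((5−1)/6)² = 0.444
te_Task 7 = (2 + 4·3 + 10)/6 = 24/6 = 4; σ²_Task 7 = ((10−2)/6)² = 1.778
te_Task 8 = (1 + 4·2 + 15)/6 = 24/6 = 4; σ²_Task 8 = ((15−1)/6)² = 5.444
te_Task 9 = (5 + 4·10 + 21)/6 = 66/6 = 11; σ²_Task 9 = ((21−5)/6)² = 7.111
te_Task 10 = (3 + 4·4 + 5)/6 = 24/6 = 4; σ²_Task 10 = ((5−3)/6)² = 0.111

Forward pass:
ES_Task 1 = 0; EF_Task 1 = 12
ES_Task 2 = 0; EF_Task 2 = 13
ES_Task 3 = 0; EF_Task 3 = 8
ES_Task 4 = 8; EF_Task 4 = 8+13 = 21
ES_Task 5 = max(EF_Task 1=12, EF_Task 2=13) = 13; EF_Task 5 = 13+14 = 27
ES_Task 6 = 13; EF_Task 6 = 13+3 = 16
ES_Task 7 = 12; EF_Task 7 = 12+4 = 16
ES_Task 8 = max(EF_Task 1=12, EF_Task 5=27) = 27; EF_Task 8 = 27+4 = 31
ES_Task 9 = max(EF_Task 2=13, EF_Task 3=8) = 13; EF_Task 9 = 13+11 = 24
ES_Task 10 = max(EF_Task 3=8, EF_Task 4=21, EF_Task 6=16, EF_Task 7=16, EF_Task 8=31, EF_Task 9=24) = 31; EF_Task 10 = 31+4 = 35
Expected project duration μ = 35 days. Critical path: Task 2 → Task 5 → Task 8 → Task 10.

Variance along critical path = 2.778 + 2.778 + 5.444 + 0.111 = 11.111; σ = √11.111 = 3.333 days.
Z = (37 − 35) / 3.333 = 0.600
P(T ≤ 37) = Φ(0.600) ≈ 0.726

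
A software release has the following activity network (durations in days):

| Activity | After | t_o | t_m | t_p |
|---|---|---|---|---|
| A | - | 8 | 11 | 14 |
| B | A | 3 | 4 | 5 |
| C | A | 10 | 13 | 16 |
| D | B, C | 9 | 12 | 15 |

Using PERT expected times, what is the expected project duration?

36 days

te_A = (8 + 4·11 + 14)/6 = 66/6 = 11
te_B = (3 + 4·4 + 5)/6 = 24/6 = 4
te_C = (10 + 4·13 + 16)/6 = 78/6 = 13
te_D = (9 + 4·12 + 15)/6 = 72/6 = 12

Forward pass:
ES_A = 0; EF_A = 11
ES_B = 11; EF_B = 11+4 = 15
ES_C = 11; EF_C = 11+13 = 24
ES_D = max(EF_B=15, EF_C=24) = 24; EF_D = 24+12 = 36
Expected project duration μ = 36 days. Critical path: A → C → D.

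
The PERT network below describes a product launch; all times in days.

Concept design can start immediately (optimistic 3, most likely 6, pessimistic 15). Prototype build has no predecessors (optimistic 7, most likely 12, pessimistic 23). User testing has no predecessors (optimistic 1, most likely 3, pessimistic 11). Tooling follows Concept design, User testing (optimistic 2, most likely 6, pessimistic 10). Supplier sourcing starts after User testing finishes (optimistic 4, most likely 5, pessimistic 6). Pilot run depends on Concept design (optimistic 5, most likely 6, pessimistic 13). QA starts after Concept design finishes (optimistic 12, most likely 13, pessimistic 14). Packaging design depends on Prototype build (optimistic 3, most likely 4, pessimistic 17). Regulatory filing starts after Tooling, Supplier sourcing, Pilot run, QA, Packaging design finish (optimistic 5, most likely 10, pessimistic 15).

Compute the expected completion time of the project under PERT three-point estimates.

30 days

te_Concept design = (3 + 4·6 + 15)/6 = 42/6 = 7
te_Prototype build = (7 + 4·12 + 23)/6 = 78/6 = 13
te_User testing = (1 + 4·3 + 11)/6 = 24/6 = 4
te_Tooling = (2 + 4·6 + 10)/6 = 36/6 = 6
te_Supplier sourcing = (4 + 4·5 + 6)/6 = 30/6 = 5
te_Pilot run = (5 + 4·6 + 13)/6 = 42/6 = 7
te_QA = (12 + 4·13 + 14)/6 = 78/6 = 13
te_Packaging design = (3 + 4·4 + 17)/6 = 36/6 = 6
te_Regulatory filing = (5 + 4·10 + 15)/6 = 60/6 = 10

Forward pass:
ES_Concept design = 0; EF_Concept design = 7
ES_Prototype build = 0; EF_Prototype build = 13
ES_User testing = 0; EF_User testing = 4
ES_Tooling = max(EF_Concept design=7, EF_User testing=4) = 7; EF_Tooling = 7+6 = 13
ES_Supplier sourcing = 4; EF_Supplier sourcing = 4+5 = 9
ES_Pilot run = 7; EF_Pilot run = 7+7 = 14
ES_QA = 7; EF_QA = 7+13 = 20
ES_Packaging design = 13; EF_Packaging design = 13+6 = 19
ES_Regulatory filing = max(EF_Tooling=13, EF_Supplier sourcing=9, EF_Pilot run=14, EF_QA=20, EF_Packaging design=19) = 20; EF_Regulatory filing = 20+10 = 30
Expected project duration μ = 30 days. Critical path: Concept design → QA → Regulatory filing.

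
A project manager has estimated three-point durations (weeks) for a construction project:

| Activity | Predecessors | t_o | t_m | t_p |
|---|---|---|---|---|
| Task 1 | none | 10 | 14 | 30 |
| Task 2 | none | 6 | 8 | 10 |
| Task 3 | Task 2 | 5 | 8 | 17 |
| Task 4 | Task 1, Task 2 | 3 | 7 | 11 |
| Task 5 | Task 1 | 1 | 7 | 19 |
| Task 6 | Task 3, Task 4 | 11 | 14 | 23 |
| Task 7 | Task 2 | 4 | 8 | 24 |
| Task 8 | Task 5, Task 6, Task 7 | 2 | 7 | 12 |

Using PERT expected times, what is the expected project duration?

45 weeks

te_Task 1 = (10 + 4·14 + 30)/6 = 96/6 = 16
te_Task 2 = (6 + 4·8 + 10)/6 = 48/6 = 8
te_Task 3 = (5 + 4·8 + 17)/6 = 54/6 = 9
te_Task 4 = (3 + 4·7 + 11)/6 = 42/6 = 7
te_Task 5 = (1 + 4·7 + 19)/6 = 48/6 = 8
te_Task 6 = (11 + 4·14 + 23)/6 = 90/6 = 15
te_Task 7 = (4 + 4·8 + 24)/6 = 60/6 = 10
te_Task 8 = (2 + 4·7 + 12)/6 = 42/6 = 7

Forward pass:
ES_Task 1 = 0; EF_Task 1 = 16
ES_Task 2 = 0; EF_Task 2 = 8
ES_Task 3 = 8; EF_Task 3 = 8+9 = 17
ES_Task 4 = max(EF_Task 1=16, EF_Task 2=8) = 16; EF_Task 4 = 16+7 = 23
ES_Task 5 = 16; EF_Task 5 = 16+8 = 24
ES_Task 6 = max(EF_Task 3=17, EF_Task 4=23) = 23; EF_Task 6 = 23+15 = 38
ES_Task 7 = 8; EF_Task 7 = 8+10 = 18
ES_Task 8 = max(EF_Task 5=24, EF_Task 6=38, EF_Task 7=18) = 38; EF_Task 8 = 38+7 = 45
Expected project duration μ = 45 weeks. Critical path: Task 1 → Task 4 → Task 6 → Task 8.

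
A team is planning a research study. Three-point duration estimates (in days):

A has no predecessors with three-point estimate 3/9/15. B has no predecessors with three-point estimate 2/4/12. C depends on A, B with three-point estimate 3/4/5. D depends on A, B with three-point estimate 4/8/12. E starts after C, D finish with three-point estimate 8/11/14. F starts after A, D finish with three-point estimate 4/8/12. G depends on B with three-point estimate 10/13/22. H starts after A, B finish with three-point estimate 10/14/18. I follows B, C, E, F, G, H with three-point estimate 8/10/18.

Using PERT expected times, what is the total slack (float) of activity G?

9 days

te_A = (3 + 4·9 + 15)/6 = 54/6 = 9
te_B = (2 + 4·4 + 12)/6 = 30/6 = 5
te_C = (3 + 4·4 + 5)/6 = 24/6 = 4
te_D = (4 + 4·8 + 12)/6 = 48/6 = 8
te_E = (8 + 4·11 + 14)/6 = 66/6 = 11
te_F = (4 + 4·8 + 12)/6 = 48/6 = 8
te_G = (10 + 4·13 + 22)/6 = 84/6 = 14
te_H = (10 + 4·14 + 18)/6 = 84/6 = 14
te_I = (8 + 4·10 + 18)/6 = 66/6 = 11

Forward pass:
ES_A = 0; EF_A = 9
ES_B = 0; EF_B = 5
ES_C = max(EF_A=9, EF_B=5) = 9; EF_C = 9+4 = 13
ES_D = max(EF_A=9, EF_B=5) = 9; EF_D = 9+8 = 17
ES_E = max(EF_C=13, EF_D=17) = 17; EF_E = 17+11 = 28
ES_F = max(EF_A=9, EF_D=17) = 17; EF_F = 17+8 = 25
ES_G = 5; EF_G = 5+14 = 19
ES_H = max(EF_A=9, EF_B=5) = 9; EF_H = 9+14 = 23
ES_I = max(EF_B=5, EF_C=13, EF_E=28, EF_F=25, EF_G=19, EF_H=23) = 28; EF_I = 28+11 = 39
Expected project duration μ = 39 days. Critical path: A → D → E → I.

Backward pass:
LF_I = 39; LS_I = 39−11 = 28
LF_H = LS_I = 28; LS_H = 28−14 = 14
LF_G = LS_I = 28; LS_G = 28−14 = 14
LF_F = LS_I = 28; LS_F = 28−8 = 20
LF_E = LS_I = 28; LS_E = 28−11 = 17
LF_D = min(LS_E=17, LS_F=20) = 17; LS_D = 17−8 = 9
LF_C = min(LS_E=17, LS_I=28) = 17; LS_C = 17−4 = 13
LF_B = min(LS_C=13, LS_D=9, LS_G=14, LS_H=14, LS_I=28) = 9; LS_B = 9−5 = 4
LF_A = min(LS_C=13, LS_D=9, LS_F=20, LS_H=14) = 9; LS_A = 9−9 = 0
Slack_G = LS_G − ES_G = 14 − 5 = 9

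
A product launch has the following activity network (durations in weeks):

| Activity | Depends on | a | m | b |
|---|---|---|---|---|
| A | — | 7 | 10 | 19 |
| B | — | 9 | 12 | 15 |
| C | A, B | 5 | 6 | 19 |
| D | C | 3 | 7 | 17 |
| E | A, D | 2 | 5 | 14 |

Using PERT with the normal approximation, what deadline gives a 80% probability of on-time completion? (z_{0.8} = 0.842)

37.4 weeks

te_A = (7 + 4·10 + 19)/6 = 66/6 = 11; σ²_A = ((19−7)/6)² = 4.000
te_B = (9 + 4·12 + 15)/6 = 72/6 = 12; σ²_B = ((15−9)/6)² = 1.000
te_C = (5 + 4·6 + 19)/6 = 48/6 = 8; σ²_C = ((19−5)/6)² = 5.444
te_D = (3 + 4·7 + 17)/6 = 48/6 = 8; σ²_D = ((17−3)/6)² = 5.444
te_E = (2 + 4·5 + 14)/6 = 36/6 = 6; σ²_E = ((14−2)/6)² = 4.000

Forward pass:
ES_A = 0; EF_A = 11
ES_B = 0; EF_B = 12
ES_C = max(EF_A=11, EF_B=12) = 12; EF_C = 12+8 = 20
ES_D = 20; EF_D = 20+8 = 28
ES_E = max(EF_A=11, EF_D=28) = 28; EF_E = 28+6 = 34
Expected project duration μ = 34 weeks. Critical path: B → C → D → E.

Variance along critical path = 1.000 + 5.444 + 5.444 + 4.000 = 15.889; σ = 3.986 weeks.
D = μ + z·σ = 34 + 0.842·3.986 = 37.4 weeks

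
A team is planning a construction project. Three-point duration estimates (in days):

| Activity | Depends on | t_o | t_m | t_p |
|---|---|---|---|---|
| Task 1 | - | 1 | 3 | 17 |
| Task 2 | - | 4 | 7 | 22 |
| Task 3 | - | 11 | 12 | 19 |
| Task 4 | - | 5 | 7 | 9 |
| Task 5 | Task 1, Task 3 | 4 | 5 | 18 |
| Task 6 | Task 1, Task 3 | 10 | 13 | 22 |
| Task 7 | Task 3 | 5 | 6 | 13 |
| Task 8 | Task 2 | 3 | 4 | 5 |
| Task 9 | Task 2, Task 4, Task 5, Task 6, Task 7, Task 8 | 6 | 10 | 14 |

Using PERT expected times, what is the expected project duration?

te_Task 1 = (1 + 4·3 + 17)/6 = 30/6 = 5
te_Task 2 = (4 + 4·7 + 22)/6 = 54/6 = 9
te_Task 3 = (11 + 4·12 + 19)/6 = 78/6 = 13
te_Task 4 = (5 + 4·7 + 9)/6 = 42/6 = 7
te_Task 5 = (4 + 4·5 + 18)/6 = 42/6 = 7
te_Task 6 = (10 + 4·13 + 22)/6 = 84/6 = 14
te_Task 7 = (5 + 4·6 + 13)/6 = 42/6 = 7
te_Task 8 = (3 + 4·4 + 5)/6 = 24/6 = 4
te_Task 9 = (6 + 4·10 + 14)/6 = 60/6 = 10

Forward pass:
ES_Task 1 = 0; EF_Task 1 = 5
ES_Task 2 = 0; EF_Task 2 = 9
ES_Task 3 = 0; EF_Task 3 = 13
ES_Task 4 = 0; EF_Task 4 = 7
ES_Task 5 = max(EF_Task 1=5, EF_Task 3=13) = 13; EF_Task 5 = 13+7 = 20
ES_Task 6 = max(EF_Task 1=5, EF_Task 3=13) = 13; EF_Task 6 = 13+14 = 27
ES_Task 7 = 13; EF_Task 7 = 13+7 = 20
ES_Task 8 = 9; EF_Task 8 = 9+4 = 13
ES_Task 9 = max(EF_Task 2=9, EF_Task 4=7, EF_Task 5=20, EF_Task 6=27, EF_Task 7=20, EF_Task 8=13) = 27; EF_Task 9 = 27+10 = 37
Expected project duration μ = 37 days. Critical path: Task 3 → Task 6 → Task 9.

37 days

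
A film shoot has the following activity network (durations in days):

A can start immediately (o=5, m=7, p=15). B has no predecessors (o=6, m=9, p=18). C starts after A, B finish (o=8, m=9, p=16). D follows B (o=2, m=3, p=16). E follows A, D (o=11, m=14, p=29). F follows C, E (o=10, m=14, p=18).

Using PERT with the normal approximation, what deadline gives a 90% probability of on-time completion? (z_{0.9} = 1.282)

50.8 days

te_A = (5 + 4·7 + 15)/6 = 48/6 = 8; σ²_A = ((15−5)/6)² = 2.778
te_B = (6 + 4·9 + 18)/6 = 60/6 = 10; σ²_B = ((18−6)/6)² = 4.000
te_C = (8 + 4·9 + 16)/6 = 60/6 = 10; σ²_C = ((16−8)/6)² = 1.778
te_D = (2 + 4·3 + 16)/6 = 30/6 = 5; σ²_D = ((16−2)/6)² = 5.444
te_E = (11 + 4·14 + 29)/6 = 96/6 = 16; σ²_E = ((29−11)/6)² = 9.000
te_F = (10 + 4·14 + 18)/6 = 84/6 = 14; σ²_F = ((18−10)/6)² = 1.778

Forward pass:
ES_A = 0; EF_A = 8
ES_B = 0; EF_B = 10
ES_C = max(EF_A=8, EF_B=10) = 10; EF_C = 10+10 = 20
ES_D = 10; EF_D = 10+5 = 15
ES_E = max(EF_A=8, EF_D=15) = 15; EF_E = 15+16 = 31
ES_F = max(EF_C=20, EF_E=31) = 31; EF_F = 31+14 = 45
Expected project duration μ = 45 days. Critical path: B → D → E → F.

Variance along critical path = 4.000 + 5.444 + 9.000 + 1.778 = 20.222; σ = 4.497 days.
D = μ + z·σ = 45 + 1.282·4.497 = 50.8 days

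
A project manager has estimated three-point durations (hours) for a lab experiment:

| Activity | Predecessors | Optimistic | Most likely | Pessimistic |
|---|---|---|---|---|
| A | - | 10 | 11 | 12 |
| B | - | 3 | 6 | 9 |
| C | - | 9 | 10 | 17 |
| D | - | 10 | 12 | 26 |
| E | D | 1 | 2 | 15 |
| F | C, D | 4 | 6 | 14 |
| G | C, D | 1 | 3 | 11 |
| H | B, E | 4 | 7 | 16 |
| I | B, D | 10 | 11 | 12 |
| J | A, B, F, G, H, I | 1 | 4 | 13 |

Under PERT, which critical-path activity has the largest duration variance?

D

te_A = (10 + 4·11 + 12)/6 = 66/6 = 11; σ²_A = ((12−10)/6)² = 0.111
te_B = (3 + 4·6 + 9)/6 = 36/6 = 6; σ²_B = ((9−3)/6)² = 1.000
te_C = (9 + 4·10 + 17)/6 = 66/6 = 11; σ²_C = ((17−9)/6)² = 1.778
te_D = (10 + 4·12 + 26)/6 = 84/6 = 14; σ²_D = ((26−10)/6)² = 7.111
te_E = (1 + 4·2 + 15)/6 = 24/6 = 4; σ²_E = ((15−1)/6)² = 5.444
te_F = (4 + 4·6 + 14)/6 = 42/6 = 7; σ²_F = ((14−4)/6)² = 2.778
te_G = (1 + 4·3 + 11)/6 = 24/6 = 4; σ²_G = ((11−1)/6)² = 2.778
te_H = (4 + 4·7 + 16)/6 = 48/6 = 8; σ²_H = ((16−4)/6)² = 4.000
te_I = (10 + 4·11 + 12)/6 = 66/6 = 11; σ²_I = ((12−10)/6)² = 0.111
te_J = (1 + 4·4 + 13)/6 = 30/6 = 5; σ²_J = ((13−1)/6)² = 4.000

Forward pass:
ES_A = 0; EF_A = 11
ES_B = 0; EF_B = 6
ES_C = 0; EF_C = 11
ES_D = 0; EF_D = 14
ES_E = 14; EF_E = 14+4 = 18
ES_F = max(EF_C=11, EF_D=14) = 14; EF_F = 14+7 = 21
ES_G = max(EF_C=11, EF_D=14) = 14; EF_G = 14+4 = 18
ES_H = max(EF_B=6, EF_E=18) = 18; EF_H = 18+8 = 26
ES_I = max(EF_B=6, EF_D=14) = 14; EF_I = 14+11 = 25
ES_J = max(EF_A=11, EF_B=6, EF_F=21, EF_G=18, EF_H=26, EF_I=25) = 26; EF_J = 26+5 = 31
Expected project duration μ = 31 hours. Critical path: D → E → H → J.

Variances on critical path: σ²_D=7.111, σ²_E=5.444, σ²_H=4.000, σ²_J=4.000.
Largest is σ²_D = 7.111.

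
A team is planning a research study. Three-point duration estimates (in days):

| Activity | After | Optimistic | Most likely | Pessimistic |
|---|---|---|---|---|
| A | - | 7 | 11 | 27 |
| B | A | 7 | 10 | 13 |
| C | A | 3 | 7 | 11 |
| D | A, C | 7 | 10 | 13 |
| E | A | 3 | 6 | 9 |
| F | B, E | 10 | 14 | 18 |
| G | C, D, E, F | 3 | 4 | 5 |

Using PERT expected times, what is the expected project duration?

41 days

te_A = (7 + 4·11 + 27)/6 = 78/6 = 13
te_B = (7 + 4·10 + 13)/6 = 60/6 = 10
te_C = (3 + 4·7 + 11)/6 = 42/6 = 7
te_D = (7 + 4·10 + 13)/6 = 60/6 = 10
te_E = (3 + 4·6 + 9)/6 = 36/6 = 6
te_F = (10 + 4·14 + 18)/6 = 84/6 = 14
te_G = (3 + 4·4 + 5)/6 = 24/6 = 4

Forward pass:
ES_A = 0; EF_A = 13
ES_B = 13; EF_B = 13+10 = 23
ES_C = 13; EF_C = 13+7 = 20
ES_D = max(EF_A=13, EF_C=20) = 20; EF_D = 20+10 = 30
ES_E = 13; EF_E = 13+6 = 19
ES_F = max(EF_B=23, EF_E=19) = 23; EF_F = 23+14 = 37
ES_G = max(EF_C=20, EF_D=30, EF_E=19, EF_F=37) = 37; EF_G = 37+4 = 41
Expected project duration μ = 41 days. Critical path: A → B → F → G.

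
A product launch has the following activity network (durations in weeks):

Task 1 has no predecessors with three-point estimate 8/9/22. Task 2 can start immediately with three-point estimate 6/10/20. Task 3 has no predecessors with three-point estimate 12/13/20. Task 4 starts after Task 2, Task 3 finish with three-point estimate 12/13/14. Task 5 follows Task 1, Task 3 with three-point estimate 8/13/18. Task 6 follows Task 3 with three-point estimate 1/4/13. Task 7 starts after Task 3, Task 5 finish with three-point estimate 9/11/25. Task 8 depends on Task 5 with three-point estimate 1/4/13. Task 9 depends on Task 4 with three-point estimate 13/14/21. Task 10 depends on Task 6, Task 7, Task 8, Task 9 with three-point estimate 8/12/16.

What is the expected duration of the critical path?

54 weeks

te_Task 1 = (8 + 4·9 + 22)/6 = 66/6 = 11
te_Task 2 = (6 + 4·10 + 20)/6 = 66/6 = 11
te_Task 3 = (12 + 4·13 + 20)/6 = 84/6 = 14
te_Task 4 = (12 + 4·13 + 14)/6 = 78/6 = 13
te_Task 5 = (8 + 4·13 + 18)/6 = 78/6 = 13
te_Task 6 = (1 + 4·4 + 13)/6 = 30/6 = 5
te_Task 7 = (9 + 4·11 + 25)/6 = 78/6 = 13
te_Task 8 = (1 + 4·4 + 13)/6 = 30/6 = 5
te_Task 9 = (13 + 4·14 + 21)/6 = 90/6 = 15
te_Task 10 = (8 + 4·12 + 16)/6 = 72/6 = 12

Forward pass:
ES_Task 1 = 0; EF_Task 1 = 11
ES_Task 2 = 0; EF_Task 2 = 11
ES_Task 3 = 0; EF_Task 3 = 14
ES_Task 4 = max(EF_Task 2=11, EF_Task 3=14) = 14; EF_Task 4 = 14+13 = 27
ES_Task 5 = max(EF_Task 1=11, EF_Task 3=14) = 14; EF_Task 5 = 14+13 = 27
ES_Task 6 = 14; EF_Task 6 = 14+5 = 19
ES_Task 7 = max(EF_Task 3=14, EF_Task 5=27) = 27; EF_Task 7 = 27+13 = 40
ES_Task 8 = 27; EF_Task 8 = 27+5 = 32
ES_Task 9 = 27; EF_Task 9 = 27+15 = 42
ES_Task 10 = max(EF_Task 6=19, EF_Task 7=40, EF_Task 8=32, EF_Task 9=42) = 42; EF_Task 10 = 42+12 = 54
Expected project duration μ = 54 weeks. Critical path: Task 3 → Task 4 → Task 9 → Task 10.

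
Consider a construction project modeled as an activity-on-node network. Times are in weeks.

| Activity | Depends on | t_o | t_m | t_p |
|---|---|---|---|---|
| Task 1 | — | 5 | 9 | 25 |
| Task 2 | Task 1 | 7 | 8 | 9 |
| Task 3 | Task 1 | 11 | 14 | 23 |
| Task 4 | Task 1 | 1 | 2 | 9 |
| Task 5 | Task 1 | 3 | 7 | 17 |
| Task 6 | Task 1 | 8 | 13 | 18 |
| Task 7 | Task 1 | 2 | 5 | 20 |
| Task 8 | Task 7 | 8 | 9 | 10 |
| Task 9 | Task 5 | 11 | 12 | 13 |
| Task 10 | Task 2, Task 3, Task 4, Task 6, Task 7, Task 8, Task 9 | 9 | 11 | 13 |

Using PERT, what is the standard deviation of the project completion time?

4.14 weeks

te_Task 1 = (5 + 4·9 + 25)/6 = 66/6 = 11; σ²_Task 1 = ((25−5)/6)² = 11.111
te_Task 2 = (7 + 4·8 + 9)/6 = 48/6 = 8; σ²_Task 2 = ((9−7)/6)² = 0.111
te_Task 3 = (11 + 4·14 + 23)/6 = 90/6 = 15; σ²_Task 3 = ((23−11)/6)² = 4.000
te_Task 4 = (1 + 4·2 + 9)/6 = 18/6 = 3; σ²_Task 4 = ((9−1)/6)² = 1.778
te_Task 5 = (3 + 4·7 + 17)/6 = 48/6 = 8; σ²_Task 5 = ((17−3)/6)² = 5.444
te_Task 6 = (8 + 4·13 + 18)/6 = 78/6 = 13; σ²_Task 6 = ((18−8)/6)² = 2.778
te_Task 7 = (2 + 4·5 + 20)/6 = 42/6 = 7; σ²_Task 7 = ((20−2)/6)² = 9.000
te_Task 8 = (8 + 4·9 + 10)/6 = 54/6 = 9; σ²_Task 8 = ((10−8)/6)² = 0.111
te_Task 9 = (11 + 4·12 + 13)/6 = 72/6 = 12; σ²_Task 9 = ((13−11)/6)² = 0.111
te_Task 10 = (9 + 4·11 + 13)/6 = 66/6 = 11; σ²_Task 10 = ((13−9)/6)² = 0.444

Forward pass:
ES_Task 1 = 0; EF_Task 1 = 11
ES_Task 2 = 11; EF_Task 2 = 11+8 = 19
ES_Task 3 = 11; EF_Task 3 = 11+15 = 26
ES_Task 4 = 11; EF_Task 4 = 11+3 = 14
ES_Task 5 = 11; EF_Task 5 = 11+8 = 19
ES_Task 6 = 11; EF_Task 6 = 11+13 = 24
ES_Task 7 = 11; EF_Task 7 = 11+7 = 18
ES_Task 8 = 18; EF_Task 8 = 18+9 = 27
ES_Task 9 = 19; EF_Task 9 = 19+12 = 31
ES_Task 10 = max(EF_Task 2=19, EF_Task 3=26, EF_Task 4=14, EF_Task 6=24, EF_Task 7=18, EF_Task 8=27, EF_Task 9=31) = 31; EF_Task 10 = 31+11 = 42
Expected project duration μ = 42 weeks. Critical path: Task 1 → Task 5 → Task 9 → Task 10.

Variance along critical path = 11.111 + 5.444 + 0.111 + 0.444 = 17.111
σ = √17.111 = 4.137 weeks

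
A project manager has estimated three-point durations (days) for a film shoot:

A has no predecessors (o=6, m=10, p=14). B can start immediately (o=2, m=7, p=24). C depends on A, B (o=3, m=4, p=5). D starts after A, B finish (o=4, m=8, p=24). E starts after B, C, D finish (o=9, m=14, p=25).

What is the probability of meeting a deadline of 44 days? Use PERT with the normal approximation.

0.978

te_A = (6 + 4·10 + 14)/6 = 60/6 = 10; σ²_A = ((14−6)/6)² = 1.778
te_B = (2 + 4·7 + 24)/6 = 54/6 = 9; σ²_B = ((24−2)/6)² = 13.444
te_C = (3 + 4·4 + 5)/6 = 24/6 = 4; σ²_C = ((5−3)/6)² = 0.111
te_D = (4 + 4·8 + 24)/6 = 60/6 = 10; σ²_D = ((24−4)/6)² = 11.111
te_E = (9 + 4·14 + 25)/6 = 90/6 = 15; σ²_E = ((25−9)/6)² = 7.111

Forward pass:
ES_A = 0; EF_A = 10
ES_B = 0; EF_B = 9
ES_C = max(EF_A=10, EF_B=9) = 10; EF_C = 10+4 = 14
ES_D = max(EF_A=10, EF_B=9) = 10; EF_D = 10+10 = 20
ES_E = max(EF_B=9, EF_C=14, EF_D=20) = 20; EF_E = 20+15 = 35
Expected project duration μ = 35 days. Critical path: A → D → E.

Variance along critical path = 1.778 + 11.111 + 7.111 = 20.000; σ = √20.000 = 4.472 days.
Z = (44 − 35) / 4.472 = 2.012
P(T ≤ 44) = Φ(2.012) ≈ 0.978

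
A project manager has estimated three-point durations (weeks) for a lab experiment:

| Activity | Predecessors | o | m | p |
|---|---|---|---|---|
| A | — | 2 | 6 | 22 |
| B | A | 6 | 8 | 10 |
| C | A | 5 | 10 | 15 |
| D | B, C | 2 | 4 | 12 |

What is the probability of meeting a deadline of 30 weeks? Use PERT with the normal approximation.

te_A = (2 + 4·6 + 22)/6 = 48/6 = 8; σ²_A = ((22−2)/6)² = 11.111
te_B = (6 + 4·8 + 10)/6 = 48/6 = 8; σ²_B = ((10−6)/6)² = 0.444
te_C = (5 + 4·10 + 15)/6 = 60/6 = 10; σ²_C = ((15−5)/6)² = 2.778
te_D = (2 + 4·4 + 12)/6 = 30/6 = 5; σ²_D = ((12−2)/6)² = 2.778

Forward pass:
ES_A = 0; EF_A = 8
ES_B = 8; EF_B = 8+8 = 16
ES_C = 8; EF_C = 8+10 = 18
ES_D = max(EF_B=16, EF_C=18) = 18; EF_D = 18+5 = 23
Expected project duration μ = 23 weeks. Critical path: A → C → D.

Variance along critical path = 11.111 + 2.778 + 2.778 = 16.667; σ = √16.667 = 4.082 weeks.
Z = (30 − 23) / 4.082 = 1.715
P(T ≤ 30) = Φ(1.715) ≈ 0.957

0.957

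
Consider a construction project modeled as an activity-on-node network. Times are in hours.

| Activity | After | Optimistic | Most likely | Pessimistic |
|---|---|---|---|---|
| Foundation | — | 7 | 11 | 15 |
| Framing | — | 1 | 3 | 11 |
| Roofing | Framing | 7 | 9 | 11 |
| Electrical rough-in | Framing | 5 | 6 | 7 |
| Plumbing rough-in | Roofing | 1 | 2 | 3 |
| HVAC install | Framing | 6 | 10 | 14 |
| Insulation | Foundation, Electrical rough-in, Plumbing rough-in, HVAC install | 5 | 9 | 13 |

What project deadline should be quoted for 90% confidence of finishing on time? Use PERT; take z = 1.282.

26.9 hours

te_Foundation = (7 + 4·11 + 15)/6 = 66/6 = 11; σ²_Foundation = ((15−7)/6)² = 1.778
te_Framing = (1 + 4·3 + 11)/6 = 24/6 = 4; σ²_Framing = ((11−1)/6)² = 2.778
te_Roofing = (7 + 4·9 + 11)/6 = 54/6 = 9; σ²_Roofing = ((11−7)/6)² = 0.444
te_Electrical rough-in = (5 + 4·6 + 7)/6 = 36/6 = 6; σ²_Electrical rough-in = ((7−5)/6)² = 0.111
te_Plumbing rough-in = (1 + 4·2 + 3)/6 = 12/6 = 2; σ²_Plumbing rough-in = ((3−1)/6)² = 0.111
te_HVAC install = (6 + 4·10 + 14)/6 = 60/6 = 10; σ²_HVAC install = ((14−6)/6)² = 1.778
te_Insulation = (5 + 4·9 + 13)/6 = 54/6 = 9; σ²_Insulation = ((13−5)/6)² = 1.778

Forward pass:
ES_Foundation = 0; EF_Foundation = 11
ES_Framing = 0; EF_Framing = 4
ES_Roofing = 4; EF_Roofing = 4+9 = 13
ES_Electrical rough-in = 4; EF_Electrical rough-in = 4+6 = 10
ES_Plumbing rough-in = 13; EF_Plumbing rough-in = 13+2 = 15
ES_HVAC install = 4; EF_HVAC install = 4+10 = 14
ES_Insulation = max(EF_Foundation=11, EF_Electrical rough-in=10, EF_Plumbing rough-in=15, EF_HVAC install=14) = 15; EF_Insulation = 15+9 = 24
Expected project duration μ = 24 hours. Critical path: Framing → Roofing → Plumbing rough-in → Insulation.

Variance along critical path = 2.778 + 0.444 + 0.111 + 1.778 = 5.111; σ = 2.261 hours.
D = μ + z·σ = 24 + 1.282·2.261 = 26.9 hours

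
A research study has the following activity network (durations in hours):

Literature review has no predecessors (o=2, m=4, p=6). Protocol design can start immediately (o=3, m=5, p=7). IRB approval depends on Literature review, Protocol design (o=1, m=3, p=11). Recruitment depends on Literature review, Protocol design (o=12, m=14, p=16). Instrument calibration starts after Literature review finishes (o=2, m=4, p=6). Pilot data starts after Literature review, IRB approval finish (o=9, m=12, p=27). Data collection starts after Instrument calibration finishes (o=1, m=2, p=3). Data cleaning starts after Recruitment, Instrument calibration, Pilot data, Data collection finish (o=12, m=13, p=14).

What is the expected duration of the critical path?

36 hours

te_Literature review = (2 + 4·4 + 6)/6 = 24/6 = 4
te_Protocol design = (3 + 4·5 + 7)/6 = 30/6 = 5
te_IRB approval = (1 + 4·3 + 11)/6 = 24/6 = 4
te_Recruitment = (12 + 4·14 + 16)/6 = 84/6 = 14
te_Instrument calibration = (2 + 4·4 + 6)/6 = 24/6 = 4
te_Pilot data = (9 + 4·12 + 27)/6 = 84/6 = 14
te_Data collection = (1 + 4·2 + 3)/6 = 12/6 = 2
te_Data cleaning = (12 + 4·13 + 14)/6 = 78/6 = 13

Forward pass:
ES_Literature review = 0; EF_Literature review = 4
ES_Protocol design = 0; EF_Protocol design = 5
ES_IRB approval = max(EF_Literature review=4, EF_Protocol design=5) = 5; EF_IRB approval = 5+4 = 9
ES_Recruitment = max(EF_Literature review=4, EF_Protocol design=5) = 5; EF_Recruitment = 5+14 = 19
ES_Instrument calibration = 4; EF_Instrument calibration = 4+4 = 8
ES_Pilot data = max(EF_Literature review=4, EF_IRB approval=9) = 9; EF_Pilot data = 9+14 = 23
ES_Data collection = 8; EF_Data collection = 8+2 = 10
ES_Data cleaning = max(EF_Recruitment=19, EF_Instrument calibration=8, EF_Pilot data=23, EF_Data collection=10) = 23; EF_Data cleaning = 23+13 = 36
Expected project duration μ = 36 hours. Critical path: Protocol design → IRB approval → Pilot data → Data cleaning.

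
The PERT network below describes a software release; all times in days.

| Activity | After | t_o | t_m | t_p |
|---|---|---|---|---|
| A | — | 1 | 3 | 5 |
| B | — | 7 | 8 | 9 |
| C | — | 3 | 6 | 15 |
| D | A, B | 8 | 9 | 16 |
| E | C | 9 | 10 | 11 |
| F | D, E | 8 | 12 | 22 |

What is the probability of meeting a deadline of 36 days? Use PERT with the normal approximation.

te_A = (1 + 4·3 + 5)/6 = 18/6 = 3; σ²_A = ((5−1)/6)² = 0.444
te_B = (7 + 4·8 + 9)/6 = 48/6 = 8; σ²_B = ((9−7)/6)² = 0.111
te_C = (3 + 4·6 + 15)/6 = 42/6 = 7; σ²_C = ((15−3)/6)² = 4.000
te_D = (8 + 4·9 + 16)/6 = 60/6 = 10; σ²_D = ((16−8)/6)² = 1.778
te_E = (9 + 4·10 + 11)/6 = 60/6 = 10; σ²_E = ((11−9)/6)² = 0.111
te_F = (8 + 4·12 + 22)/6 = 78/6 = 13; σ²_F = ((22−8)/6)² = 5.444

Forward pass:
ES_A = 0; EF_A = 3
ES_B = 0; EF_B = 8
ES_C = 0; EF_C = 7
ES_D = max(EF_A=3, EF_B=8) = 8; EF_D = 8+10 = 18
ES_E = 7; EF_E = 7+10 = 17
ES_F = max(EF_D=18, EF_E=17) = 18; EF_F = 18+13 = 31
Expected project duration μ = 31 days. Critical path: B → D → F.

Variance along critical path = 0.111 + 1.778 + 5.444 = 7.333; σ = √7.333 = 2.708 days.
Z = (36 − 31) / 2.708 = 1.846
P(T ≤ 36) = Φ(1.846) ≈ 0.968

0.968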